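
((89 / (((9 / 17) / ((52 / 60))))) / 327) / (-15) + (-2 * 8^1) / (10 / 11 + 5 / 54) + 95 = 6224885524 / 78798825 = 79.00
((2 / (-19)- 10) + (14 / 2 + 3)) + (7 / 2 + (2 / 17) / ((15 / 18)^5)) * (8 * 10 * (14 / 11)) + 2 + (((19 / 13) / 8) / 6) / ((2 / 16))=67258443211 / 173208750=388.31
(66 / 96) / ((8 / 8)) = 11 / 16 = 0.69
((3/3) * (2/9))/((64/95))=95/288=0.33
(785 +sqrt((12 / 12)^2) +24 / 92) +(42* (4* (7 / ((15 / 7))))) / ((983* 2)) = 88914416 / 113045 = 786.54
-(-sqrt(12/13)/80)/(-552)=-sqrt(39)/287040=-0.00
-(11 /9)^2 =-121 /81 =-1.49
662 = 662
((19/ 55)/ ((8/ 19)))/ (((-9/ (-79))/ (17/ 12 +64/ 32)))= 1169279/ 47520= 24.61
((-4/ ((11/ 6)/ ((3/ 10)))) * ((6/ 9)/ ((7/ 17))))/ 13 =-408/ 5005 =-0.08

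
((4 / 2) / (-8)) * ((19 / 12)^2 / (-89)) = 361 / 51264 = 0.01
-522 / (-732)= 87 / 122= 0.71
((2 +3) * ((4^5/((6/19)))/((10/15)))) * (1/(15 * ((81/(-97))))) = -471808/243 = -1941.60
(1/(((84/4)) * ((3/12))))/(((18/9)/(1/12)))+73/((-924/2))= -104/693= -0.15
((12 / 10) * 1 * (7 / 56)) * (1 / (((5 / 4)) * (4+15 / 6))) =6 / 325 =0.02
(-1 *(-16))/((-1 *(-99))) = 16/99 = 0.16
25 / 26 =0.96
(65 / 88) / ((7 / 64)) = 520 / 77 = 6.75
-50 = -50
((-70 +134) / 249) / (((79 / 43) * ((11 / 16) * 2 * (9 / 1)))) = 22016 / 1947429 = 0.01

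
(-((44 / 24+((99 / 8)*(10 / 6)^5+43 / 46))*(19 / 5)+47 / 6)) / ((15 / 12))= -15477743 / 31050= -498.48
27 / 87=0.31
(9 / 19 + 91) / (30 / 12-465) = -3476 / 17575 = -0.20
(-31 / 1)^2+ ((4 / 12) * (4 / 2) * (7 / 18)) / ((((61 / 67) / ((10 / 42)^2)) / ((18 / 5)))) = 11080039 / 11529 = 961.06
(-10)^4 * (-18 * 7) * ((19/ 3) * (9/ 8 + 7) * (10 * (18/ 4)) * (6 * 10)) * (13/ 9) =-252866250000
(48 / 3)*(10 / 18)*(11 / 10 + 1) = 56 / 3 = 18.67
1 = 1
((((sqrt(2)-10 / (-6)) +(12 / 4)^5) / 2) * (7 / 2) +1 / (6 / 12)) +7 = 7 * sqrt(2) / 4 +2623 / 6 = 439.64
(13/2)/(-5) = -13/10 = -1.30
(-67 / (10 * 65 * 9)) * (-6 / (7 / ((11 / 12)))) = 0.01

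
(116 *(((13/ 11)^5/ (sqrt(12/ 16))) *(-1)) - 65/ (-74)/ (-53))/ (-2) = 65/ 7844 + 43069988 *sqrt(3)/ 483153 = 154.41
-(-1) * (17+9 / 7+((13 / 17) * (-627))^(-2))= 8504168551 / 465071607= 18.29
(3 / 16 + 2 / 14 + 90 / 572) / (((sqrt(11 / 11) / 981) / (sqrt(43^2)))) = 329491413 / 16016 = 20572.64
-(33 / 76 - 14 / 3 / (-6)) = -829 / 684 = -1.21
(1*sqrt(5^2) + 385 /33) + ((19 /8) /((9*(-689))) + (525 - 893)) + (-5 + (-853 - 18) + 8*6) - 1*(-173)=-49922203 /49608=-1006.33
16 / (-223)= -16 / 223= -0.07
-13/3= -4.33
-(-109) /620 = 109 /620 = 0.18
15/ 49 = 0.31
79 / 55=1.44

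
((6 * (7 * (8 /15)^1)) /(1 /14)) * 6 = 9408 /5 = 1881.60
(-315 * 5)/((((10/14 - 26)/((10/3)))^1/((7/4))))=42875/118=363.35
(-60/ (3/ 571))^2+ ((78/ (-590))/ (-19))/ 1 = 730983922039/ 5605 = 130416400.01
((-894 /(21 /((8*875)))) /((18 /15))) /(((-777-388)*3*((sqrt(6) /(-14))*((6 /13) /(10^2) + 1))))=-677950000*sqrt(6) /4108023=-404.24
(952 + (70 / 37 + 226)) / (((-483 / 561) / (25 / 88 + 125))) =-146111175 / 851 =-171693.51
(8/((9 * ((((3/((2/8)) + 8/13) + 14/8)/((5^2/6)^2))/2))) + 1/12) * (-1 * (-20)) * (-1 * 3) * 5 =-13504225/20169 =-669.55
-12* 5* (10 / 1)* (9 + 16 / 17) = -101400 / 17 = -5964.71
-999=-999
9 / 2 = 4.50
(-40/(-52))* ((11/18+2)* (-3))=-235/39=-6.03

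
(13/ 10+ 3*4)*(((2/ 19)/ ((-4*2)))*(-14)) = 49/ 20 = 2.45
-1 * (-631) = 631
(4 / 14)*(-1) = -0.29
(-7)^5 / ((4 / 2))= -16807 / 2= -8403.50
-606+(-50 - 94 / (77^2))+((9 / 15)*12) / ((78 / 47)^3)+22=-247145396233 / 390780390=-632.44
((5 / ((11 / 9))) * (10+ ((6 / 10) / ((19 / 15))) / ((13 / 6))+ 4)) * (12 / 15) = 126432 / 2717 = 46.53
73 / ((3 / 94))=6862 / 3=2287.33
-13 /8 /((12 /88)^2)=-1573 /18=-87.39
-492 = -492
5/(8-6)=5/2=2.50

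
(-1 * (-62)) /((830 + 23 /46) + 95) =124 /1851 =0.07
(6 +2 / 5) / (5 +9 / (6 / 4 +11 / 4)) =544 / 605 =0.90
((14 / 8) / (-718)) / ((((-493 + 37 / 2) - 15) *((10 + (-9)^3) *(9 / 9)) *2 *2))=-0.00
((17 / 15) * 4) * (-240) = -1088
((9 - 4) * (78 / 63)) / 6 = 65 / 63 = 1.03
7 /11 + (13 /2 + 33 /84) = 2319 /308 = 7.53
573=573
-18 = -18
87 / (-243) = -29 / 81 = -0.36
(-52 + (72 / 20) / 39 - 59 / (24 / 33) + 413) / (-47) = -145583 / 24440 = -5.96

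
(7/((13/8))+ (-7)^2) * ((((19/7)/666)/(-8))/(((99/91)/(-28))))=931/1332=0.70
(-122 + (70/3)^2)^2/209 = 14455204/16929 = 853.87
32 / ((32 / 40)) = 40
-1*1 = -1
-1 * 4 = -4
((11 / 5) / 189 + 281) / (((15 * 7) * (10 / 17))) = 2257226 / 496125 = 4.55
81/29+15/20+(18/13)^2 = 107043/19604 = 5.46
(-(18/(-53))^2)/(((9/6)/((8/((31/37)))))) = -63936/87079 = -0.73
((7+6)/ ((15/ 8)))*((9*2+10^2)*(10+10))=16362.67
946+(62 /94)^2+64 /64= 2092884 /2209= 947.44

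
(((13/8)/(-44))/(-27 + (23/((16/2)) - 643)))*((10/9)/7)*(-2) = -0.00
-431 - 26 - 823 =-1280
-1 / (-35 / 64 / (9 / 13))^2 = -331776 / 207025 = -1.60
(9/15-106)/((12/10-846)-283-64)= 527/5959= 0.09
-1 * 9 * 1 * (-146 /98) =657 /49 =13.41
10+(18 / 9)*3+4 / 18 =146 / 9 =16.22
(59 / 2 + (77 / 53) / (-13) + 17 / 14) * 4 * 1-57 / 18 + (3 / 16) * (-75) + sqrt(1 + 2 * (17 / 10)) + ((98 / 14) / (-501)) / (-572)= sqrt(110) / 5 + 44730613195 / 425272848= 107.28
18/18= 1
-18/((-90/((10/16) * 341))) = 341/8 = 42.62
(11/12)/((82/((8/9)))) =11/1107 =0.01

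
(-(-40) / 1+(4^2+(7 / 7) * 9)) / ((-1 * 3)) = -65 / 3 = -21.67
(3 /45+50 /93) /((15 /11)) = 3091 /6975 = 0.44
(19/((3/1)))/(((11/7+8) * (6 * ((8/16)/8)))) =1.76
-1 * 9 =-9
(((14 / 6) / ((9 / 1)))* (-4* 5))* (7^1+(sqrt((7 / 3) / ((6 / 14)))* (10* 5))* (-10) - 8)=490420 / 81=6054.57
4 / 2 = 2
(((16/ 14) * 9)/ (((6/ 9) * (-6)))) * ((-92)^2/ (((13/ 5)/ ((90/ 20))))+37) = -37764.59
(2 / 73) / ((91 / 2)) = 0.00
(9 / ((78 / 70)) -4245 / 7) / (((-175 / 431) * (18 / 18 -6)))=-938718 / 3185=-294.73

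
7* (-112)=-784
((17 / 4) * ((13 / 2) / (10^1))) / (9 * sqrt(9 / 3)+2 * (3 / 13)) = -2873 / 547080+37349 * sqrt(3) / 364720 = 0.17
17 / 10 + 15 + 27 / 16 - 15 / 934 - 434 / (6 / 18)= -47956363 / 37360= -1283.63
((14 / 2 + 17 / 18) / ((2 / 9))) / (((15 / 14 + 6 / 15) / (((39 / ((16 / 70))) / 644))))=975975 / 151616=6.44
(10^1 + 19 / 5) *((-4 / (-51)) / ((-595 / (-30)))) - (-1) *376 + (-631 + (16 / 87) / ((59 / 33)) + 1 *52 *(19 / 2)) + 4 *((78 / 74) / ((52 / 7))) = 153507979304 / 640350305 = 239.73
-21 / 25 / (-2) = 21 / 50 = 0.42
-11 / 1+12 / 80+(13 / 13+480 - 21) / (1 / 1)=8983 / 20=449.15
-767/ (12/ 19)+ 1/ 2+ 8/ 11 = -160141/ 132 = -1213.19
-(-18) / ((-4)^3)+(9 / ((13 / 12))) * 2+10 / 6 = 22465 / 1248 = 18.00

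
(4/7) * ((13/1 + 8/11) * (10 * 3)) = 18120/77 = 235.32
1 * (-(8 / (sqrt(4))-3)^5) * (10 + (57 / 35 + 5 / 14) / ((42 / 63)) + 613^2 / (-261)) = 52133423 / 36540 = 1426.75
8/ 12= 2/ 3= 0.67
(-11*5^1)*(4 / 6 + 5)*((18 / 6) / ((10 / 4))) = -374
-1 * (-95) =95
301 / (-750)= -301 / 750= -0.40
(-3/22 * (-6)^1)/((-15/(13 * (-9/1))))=351/55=6.38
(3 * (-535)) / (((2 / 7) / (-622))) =3494085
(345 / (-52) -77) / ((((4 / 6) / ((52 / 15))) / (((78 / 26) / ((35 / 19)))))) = -247893 / 350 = -708.27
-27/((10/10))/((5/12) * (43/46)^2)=-685584/9245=-74.16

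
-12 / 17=-0.71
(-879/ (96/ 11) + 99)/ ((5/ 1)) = -11/ 32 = -0.34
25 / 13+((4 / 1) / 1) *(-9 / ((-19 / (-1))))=7 / 247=0.03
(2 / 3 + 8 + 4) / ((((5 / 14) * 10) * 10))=133 / 375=0.35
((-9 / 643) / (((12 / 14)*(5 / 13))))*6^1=-819 / 3215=-0.25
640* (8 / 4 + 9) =7040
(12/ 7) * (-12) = -144/ 7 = -20.57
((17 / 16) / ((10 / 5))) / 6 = 0.09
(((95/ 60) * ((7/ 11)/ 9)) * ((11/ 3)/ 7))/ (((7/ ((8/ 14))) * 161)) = 19/ 639009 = 0.00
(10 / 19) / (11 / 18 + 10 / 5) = 180 / 893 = 0.20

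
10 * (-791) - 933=-8843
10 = 10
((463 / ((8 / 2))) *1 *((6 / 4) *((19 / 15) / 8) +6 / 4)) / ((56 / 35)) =64357 / 512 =125.70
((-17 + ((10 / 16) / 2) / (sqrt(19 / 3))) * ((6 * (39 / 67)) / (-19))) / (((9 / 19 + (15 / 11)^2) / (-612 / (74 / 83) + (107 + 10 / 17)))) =-572718289 / 738742 + 2863591445 * sqrt(57) / 3817818656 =-769.60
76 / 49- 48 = -2276 / 49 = -46.45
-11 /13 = -0.85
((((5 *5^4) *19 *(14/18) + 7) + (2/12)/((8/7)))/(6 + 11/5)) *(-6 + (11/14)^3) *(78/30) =-186921469163/2314368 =-80765.66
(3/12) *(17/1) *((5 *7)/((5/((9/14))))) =153/8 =19.12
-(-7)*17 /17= 7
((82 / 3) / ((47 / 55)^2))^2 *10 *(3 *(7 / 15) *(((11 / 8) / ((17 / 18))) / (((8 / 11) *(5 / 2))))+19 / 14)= 362899953585125 / 10452276702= 34719.70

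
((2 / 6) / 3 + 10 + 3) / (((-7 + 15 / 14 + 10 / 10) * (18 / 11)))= -9086 / 5589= -1.63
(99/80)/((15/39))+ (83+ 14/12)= 104861/1200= 87.38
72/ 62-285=-8799/ 31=-283.84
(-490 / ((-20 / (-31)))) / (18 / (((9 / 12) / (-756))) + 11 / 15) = 735 / 17558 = 0.04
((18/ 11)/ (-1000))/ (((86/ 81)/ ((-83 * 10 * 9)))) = 544563/ 47300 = 11.51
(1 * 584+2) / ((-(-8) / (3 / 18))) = 293 / 24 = 12.21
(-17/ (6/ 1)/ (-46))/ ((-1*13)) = -17/ 3588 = -0.00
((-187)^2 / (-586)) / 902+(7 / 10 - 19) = -18.37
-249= -249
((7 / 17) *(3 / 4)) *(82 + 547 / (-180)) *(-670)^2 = 2233075495 / 204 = 10946448.50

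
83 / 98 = 0.85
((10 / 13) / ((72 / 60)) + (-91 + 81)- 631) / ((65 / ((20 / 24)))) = -12487 / 1521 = -8.21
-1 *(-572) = 572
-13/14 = -0.93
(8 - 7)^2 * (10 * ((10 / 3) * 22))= 2200 / 3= 733.33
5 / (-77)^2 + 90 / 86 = 267020 / 254947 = 1.05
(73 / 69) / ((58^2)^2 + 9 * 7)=0.00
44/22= 2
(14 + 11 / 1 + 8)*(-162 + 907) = 24585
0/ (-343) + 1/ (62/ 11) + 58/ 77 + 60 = 290883/ 4774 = 60.93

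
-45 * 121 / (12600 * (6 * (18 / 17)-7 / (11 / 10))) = 22627 / 560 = 40.41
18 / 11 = 1.64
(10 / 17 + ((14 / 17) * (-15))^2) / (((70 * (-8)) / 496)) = -274474 / 2023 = -135.68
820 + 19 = 839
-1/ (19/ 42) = -42/ 19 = -2.21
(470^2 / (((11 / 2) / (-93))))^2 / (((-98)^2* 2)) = 211021804845000 / 290521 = 726356459.07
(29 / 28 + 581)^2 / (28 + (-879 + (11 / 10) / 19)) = -25231259855 / 63378168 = -398.11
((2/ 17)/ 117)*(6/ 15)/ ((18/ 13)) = 2/ 6885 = 0.00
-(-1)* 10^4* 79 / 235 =158000 / 47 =3361.70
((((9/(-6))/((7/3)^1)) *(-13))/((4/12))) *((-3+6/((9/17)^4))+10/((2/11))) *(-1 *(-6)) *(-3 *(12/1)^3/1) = -700791936/7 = -100113133.71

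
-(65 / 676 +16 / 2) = -421 / 52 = -8.10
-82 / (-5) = 82 / 5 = 16.40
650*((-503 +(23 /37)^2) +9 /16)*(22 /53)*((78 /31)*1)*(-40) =30664930939500 /2249267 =13633299.62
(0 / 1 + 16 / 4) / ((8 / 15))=15 / 2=7.50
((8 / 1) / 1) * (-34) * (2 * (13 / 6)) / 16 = -221 / 3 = -73.67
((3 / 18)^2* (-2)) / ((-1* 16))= 0.00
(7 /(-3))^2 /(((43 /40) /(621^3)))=52154088840 /43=1212885786.98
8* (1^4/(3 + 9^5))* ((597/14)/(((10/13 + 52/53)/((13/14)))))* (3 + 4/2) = 8912215/581603148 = 0.02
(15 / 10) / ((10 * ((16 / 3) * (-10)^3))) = -0.00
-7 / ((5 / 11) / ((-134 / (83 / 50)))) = 103180 / 83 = 1243.13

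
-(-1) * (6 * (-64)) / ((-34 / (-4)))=-768 / 17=-45.18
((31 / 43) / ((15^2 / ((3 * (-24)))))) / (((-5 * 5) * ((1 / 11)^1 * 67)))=2728 / 1800625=0.00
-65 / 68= -0.96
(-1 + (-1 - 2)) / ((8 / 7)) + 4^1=1 / 2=0.50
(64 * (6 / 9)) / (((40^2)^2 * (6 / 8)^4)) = 8 / 151875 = 0.00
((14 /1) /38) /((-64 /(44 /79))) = -77 /24016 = -0.00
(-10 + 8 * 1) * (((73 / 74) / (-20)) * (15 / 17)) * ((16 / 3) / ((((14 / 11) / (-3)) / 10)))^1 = -48180 / 4403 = -10.94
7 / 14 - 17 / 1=-16.50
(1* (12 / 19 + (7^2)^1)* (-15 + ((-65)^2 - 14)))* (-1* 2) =-7913656 / 19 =-416508.21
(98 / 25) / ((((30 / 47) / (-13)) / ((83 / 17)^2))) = -206249771 / 108375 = -1903.11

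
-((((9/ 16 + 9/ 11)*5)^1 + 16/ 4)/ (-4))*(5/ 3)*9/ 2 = 28785/ 1408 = 20.44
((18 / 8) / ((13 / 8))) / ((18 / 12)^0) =18 / 13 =1.38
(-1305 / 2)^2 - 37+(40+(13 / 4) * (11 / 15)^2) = 425761.00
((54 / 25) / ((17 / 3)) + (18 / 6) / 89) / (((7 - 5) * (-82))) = -15693 / 6203300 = -0.00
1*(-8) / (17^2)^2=-8 / 83521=-0.00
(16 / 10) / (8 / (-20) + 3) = 0.62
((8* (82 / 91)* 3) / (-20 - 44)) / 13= -123 / 4732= -0.03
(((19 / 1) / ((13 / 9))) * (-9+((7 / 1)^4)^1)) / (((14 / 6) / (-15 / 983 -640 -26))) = -61797781656 / 6881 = -8980930.34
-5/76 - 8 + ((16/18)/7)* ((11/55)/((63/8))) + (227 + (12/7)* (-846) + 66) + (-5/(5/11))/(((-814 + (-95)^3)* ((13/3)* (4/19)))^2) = -97227811030356940793969/83432406261702541680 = -1165.35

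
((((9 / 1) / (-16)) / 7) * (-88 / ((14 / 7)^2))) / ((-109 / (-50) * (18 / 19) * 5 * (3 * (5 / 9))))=627 / 6104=0.10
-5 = -5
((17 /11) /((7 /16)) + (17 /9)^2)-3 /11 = 42584 /6237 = 6.83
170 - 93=77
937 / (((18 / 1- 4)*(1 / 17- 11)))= -15929 / 2604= -6.12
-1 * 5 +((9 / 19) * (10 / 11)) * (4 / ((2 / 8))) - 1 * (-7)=1858 / 209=8.89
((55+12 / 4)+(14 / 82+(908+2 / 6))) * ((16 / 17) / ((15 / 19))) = 1152.22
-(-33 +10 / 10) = 32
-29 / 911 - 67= -61066 / 911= -67.03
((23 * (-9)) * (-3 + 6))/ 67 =-621/ 67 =-9.27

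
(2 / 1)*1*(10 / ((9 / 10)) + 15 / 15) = 24.22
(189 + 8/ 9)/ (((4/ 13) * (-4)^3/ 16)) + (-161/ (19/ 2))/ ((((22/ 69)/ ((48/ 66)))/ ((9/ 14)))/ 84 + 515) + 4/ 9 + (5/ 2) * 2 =-3126435615259/ 21000663216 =-148.87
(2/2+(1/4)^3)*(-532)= -540.31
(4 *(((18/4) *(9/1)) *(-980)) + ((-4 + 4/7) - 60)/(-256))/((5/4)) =-71124369/560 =-127007.80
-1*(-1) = 1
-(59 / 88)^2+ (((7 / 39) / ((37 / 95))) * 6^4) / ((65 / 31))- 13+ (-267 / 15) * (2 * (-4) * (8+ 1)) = 376005313031 / 242116160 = 1553.00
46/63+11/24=599/504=1.19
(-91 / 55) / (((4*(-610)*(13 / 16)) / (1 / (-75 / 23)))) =-322 / 1258125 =-0.00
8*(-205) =-1640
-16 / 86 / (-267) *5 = 40 / 11481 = 0.00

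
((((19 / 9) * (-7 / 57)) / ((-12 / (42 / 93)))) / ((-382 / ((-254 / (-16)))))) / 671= -6223 / 10297992672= -0.00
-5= -5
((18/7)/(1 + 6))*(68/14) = 612/343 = 1.78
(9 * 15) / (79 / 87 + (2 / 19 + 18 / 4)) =446310 / 18227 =24.49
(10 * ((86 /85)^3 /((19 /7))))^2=79295178086656 /5446039005625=14.56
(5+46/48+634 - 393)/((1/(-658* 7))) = -13649881/12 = -1137490.08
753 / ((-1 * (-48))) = 251 / 16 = 15.69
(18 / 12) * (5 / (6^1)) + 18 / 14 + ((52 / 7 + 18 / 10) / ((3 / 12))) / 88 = 4551 / 1540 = 2.96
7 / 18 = 0.39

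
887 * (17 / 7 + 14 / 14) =21288 / 7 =3041.14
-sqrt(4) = -2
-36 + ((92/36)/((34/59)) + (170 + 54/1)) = 58885/306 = 192.43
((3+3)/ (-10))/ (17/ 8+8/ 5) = -24/ 149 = -0.16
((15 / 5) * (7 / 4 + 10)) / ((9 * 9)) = 47 / 108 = 0.44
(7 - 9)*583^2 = -679778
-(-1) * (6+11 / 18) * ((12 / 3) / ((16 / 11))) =18.18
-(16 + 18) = -34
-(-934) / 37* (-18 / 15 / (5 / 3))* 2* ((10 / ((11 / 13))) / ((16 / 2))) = -109278 / 2035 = -53.70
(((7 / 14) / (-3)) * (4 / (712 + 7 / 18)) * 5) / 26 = -30 / 166699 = -0.00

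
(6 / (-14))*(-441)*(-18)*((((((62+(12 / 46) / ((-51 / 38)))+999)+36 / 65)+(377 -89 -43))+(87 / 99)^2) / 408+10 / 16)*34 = -1361903087601 / 3075215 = -442864.35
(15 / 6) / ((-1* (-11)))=5 / 22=0.23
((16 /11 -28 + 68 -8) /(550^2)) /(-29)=-92 /24124375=-0.00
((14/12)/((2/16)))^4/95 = 614656/7695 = 79.88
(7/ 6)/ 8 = 7/ 48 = 0.15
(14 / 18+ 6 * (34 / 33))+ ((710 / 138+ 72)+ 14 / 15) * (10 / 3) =267.22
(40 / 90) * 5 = 20 / 9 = 2.22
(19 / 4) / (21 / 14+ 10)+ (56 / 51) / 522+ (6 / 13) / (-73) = 237559117 / 581078394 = 0.41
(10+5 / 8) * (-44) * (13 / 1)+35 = -6042.50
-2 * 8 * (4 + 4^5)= -16448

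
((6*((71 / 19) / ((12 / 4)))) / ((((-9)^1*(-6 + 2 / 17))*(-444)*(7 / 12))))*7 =-1207 / 316350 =-0.00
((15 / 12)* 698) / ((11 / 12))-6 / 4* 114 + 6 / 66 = 8590 / 11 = 780.91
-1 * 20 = -20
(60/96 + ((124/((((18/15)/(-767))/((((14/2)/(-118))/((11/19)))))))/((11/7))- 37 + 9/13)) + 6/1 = 5138.26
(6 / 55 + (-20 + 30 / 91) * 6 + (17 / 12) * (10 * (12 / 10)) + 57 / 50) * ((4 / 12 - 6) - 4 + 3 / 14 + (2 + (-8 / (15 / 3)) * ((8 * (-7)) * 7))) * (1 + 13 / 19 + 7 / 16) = -131193.87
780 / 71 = 10.99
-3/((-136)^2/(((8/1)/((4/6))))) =-9/4624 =-0.00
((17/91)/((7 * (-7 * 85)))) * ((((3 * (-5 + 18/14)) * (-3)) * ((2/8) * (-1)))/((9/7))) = 1/3430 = 0.00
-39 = -39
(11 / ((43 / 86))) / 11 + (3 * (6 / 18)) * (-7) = -5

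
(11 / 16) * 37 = 407 / 16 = 25.44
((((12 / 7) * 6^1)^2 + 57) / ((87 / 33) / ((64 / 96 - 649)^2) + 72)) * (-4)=-442598792900 / 48937215663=-9.04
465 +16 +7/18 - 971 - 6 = -8921/18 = -495.61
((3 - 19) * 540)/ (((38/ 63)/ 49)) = -13335840/ 19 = -701886.32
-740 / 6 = -370 / 3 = -123.33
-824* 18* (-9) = 133488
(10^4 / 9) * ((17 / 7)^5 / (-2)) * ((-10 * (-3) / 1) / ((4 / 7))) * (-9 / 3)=17748212500 / 2401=7392008.54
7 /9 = 0.78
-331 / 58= -5.71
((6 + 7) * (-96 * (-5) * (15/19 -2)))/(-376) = 20.09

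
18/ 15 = 6/ 5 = 1.20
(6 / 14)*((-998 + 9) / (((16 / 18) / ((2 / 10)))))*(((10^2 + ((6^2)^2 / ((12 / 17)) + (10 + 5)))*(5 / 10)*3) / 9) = -17365851 / 560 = -31010.45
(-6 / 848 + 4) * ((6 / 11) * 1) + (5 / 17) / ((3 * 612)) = 9908588 / 4549149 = 2.18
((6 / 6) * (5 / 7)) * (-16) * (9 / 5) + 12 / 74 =-5286 / 259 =-20.41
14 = 14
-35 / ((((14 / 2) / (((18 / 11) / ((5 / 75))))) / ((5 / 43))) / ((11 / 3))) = -2250 / 43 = -52.33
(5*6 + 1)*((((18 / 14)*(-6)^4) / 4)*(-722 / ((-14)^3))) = 8158239 / 2401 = 3397.85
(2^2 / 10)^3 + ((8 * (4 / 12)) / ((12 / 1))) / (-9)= 398 / 10125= 0.04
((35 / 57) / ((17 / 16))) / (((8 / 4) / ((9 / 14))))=60 / 323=0.19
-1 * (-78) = 78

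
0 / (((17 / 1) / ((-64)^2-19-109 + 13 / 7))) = 0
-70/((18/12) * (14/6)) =-20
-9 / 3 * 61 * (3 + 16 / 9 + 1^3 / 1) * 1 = -3172 / 3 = -1057.33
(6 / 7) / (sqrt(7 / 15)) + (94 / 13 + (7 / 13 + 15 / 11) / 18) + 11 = 6 * sqrt(105) / 49 + 23599 / 1287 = 19.59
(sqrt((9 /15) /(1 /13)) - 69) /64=-69 /64 + sqrt(195) /320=-1.03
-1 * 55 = -55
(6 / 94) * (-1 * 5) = -15 / 47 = -0.32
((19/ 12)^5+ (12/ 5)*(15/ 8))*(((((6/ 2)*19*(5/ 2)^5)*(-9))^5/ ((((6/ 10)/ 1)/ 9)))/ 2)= -2350296430128199128806591033935546875/ 68719476736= -34201314412758789386230510.00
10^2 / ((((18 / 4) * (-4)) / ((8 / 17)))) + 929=141737 / 153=926.39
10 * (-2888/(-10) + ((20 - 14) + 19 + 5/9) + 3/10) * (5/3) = 141595/27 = 5244.26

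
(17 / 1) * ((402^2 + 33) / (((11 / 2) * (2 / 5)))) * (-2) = -27478290 / 11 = -2498026.36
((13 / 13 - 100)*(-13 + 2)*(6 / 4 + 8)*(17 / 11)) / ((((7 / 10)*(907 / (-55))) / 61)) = -536414175 / 6349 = -84487.98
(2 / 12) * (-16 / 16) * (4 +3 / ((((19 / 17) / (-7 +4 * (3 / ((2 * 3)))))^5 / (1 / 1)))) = 895.31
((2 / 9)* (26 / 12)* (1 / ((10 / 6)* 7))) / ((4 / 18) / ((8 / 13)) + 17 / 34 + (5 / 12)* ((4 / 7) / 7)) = 364 / 7895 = 0.05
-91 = -91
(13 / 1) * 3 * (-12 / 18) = -26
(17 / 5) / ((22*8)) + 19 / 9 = 16873 / 7920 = 2.13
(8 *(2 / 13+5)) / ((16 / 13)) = 67 / 2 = 33.50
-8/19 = -0.42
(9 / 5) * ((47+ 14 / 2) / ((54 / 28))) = 252 / 5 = 50.40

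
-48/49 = -0.98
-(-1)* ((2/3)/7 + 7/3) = 17/7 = 2.43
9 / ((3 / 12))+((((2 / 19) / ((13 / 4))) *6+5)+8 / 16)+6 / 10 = 42.29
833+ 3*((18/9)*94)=1397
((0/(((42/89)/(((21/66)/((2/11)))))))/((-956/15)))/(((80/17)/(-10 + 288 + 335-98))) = 0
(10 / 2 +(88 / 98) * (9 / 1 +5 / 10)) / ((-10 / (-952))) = 45084 / 35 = 1288.11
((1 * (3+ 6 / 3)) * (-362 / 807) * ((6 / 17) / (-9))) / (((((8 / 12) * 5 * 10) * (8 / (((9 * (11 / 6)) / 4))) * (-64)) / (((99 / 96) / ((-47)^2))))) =-65703 / 6620287467520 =-0.00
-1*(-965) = 965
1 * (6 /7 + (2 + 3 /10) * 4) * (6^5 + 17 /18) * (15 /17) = 24637360 /357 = 69012.21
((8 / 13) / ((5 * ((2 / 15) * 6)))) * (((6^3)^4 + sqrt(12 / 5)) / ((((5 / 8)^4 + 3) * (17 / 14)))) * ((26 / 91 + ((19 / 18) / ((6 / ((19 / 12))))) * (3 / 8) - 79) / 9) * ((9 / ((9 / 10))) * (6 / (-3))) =1947370496 * sqrt(15) / 693466839 + 43611128573460480 / 2853773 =15281919271.26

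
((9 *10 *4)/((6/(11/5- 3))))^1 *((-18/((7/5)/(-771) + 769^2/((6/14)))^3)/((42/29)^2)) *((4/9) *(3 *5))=8922270445625/8535793061765846405865193802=0.00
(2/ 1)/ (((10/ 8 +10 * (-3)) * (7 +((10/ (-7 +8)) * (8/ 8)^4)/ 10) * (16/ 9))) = -9/ 1840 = -0.00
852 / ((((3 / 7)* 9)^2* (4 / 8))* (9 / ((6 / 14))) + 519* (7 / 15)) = 59640 / 27889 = 2.14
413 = 413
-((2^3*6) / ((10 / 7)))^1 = -168 / 5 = -33.60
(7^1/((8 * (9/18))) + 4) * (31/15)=713/60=11.88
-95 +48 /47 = -4417 /47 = -93.98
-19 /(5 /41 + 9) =-779 /374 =-2.08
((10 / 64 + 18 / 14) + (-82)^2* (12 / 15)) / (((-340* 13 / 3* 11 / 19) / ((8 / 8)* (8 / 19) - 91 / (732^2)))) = -60191028693 / 22671308800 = -2.65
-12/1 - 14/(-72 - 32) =-617/52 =-11.87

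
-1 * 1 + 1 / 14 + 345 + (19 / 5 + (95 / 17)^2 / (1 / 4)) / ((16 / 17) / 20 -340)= 56277635 / 163744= 343.69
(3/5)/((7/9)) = 27/35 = 0.77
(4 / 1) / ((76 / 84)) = 4.42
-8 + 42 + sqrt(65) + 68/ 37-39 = -117/ 37 + sqrt(65) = 4.90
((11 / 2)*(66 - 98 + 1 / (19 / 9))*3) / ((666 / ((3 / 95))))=-6589 / 267140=-0.02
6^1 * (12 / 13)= 72 / 13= 5.54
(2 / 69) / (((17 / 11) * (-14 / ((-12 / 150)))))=22 / 205275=0.00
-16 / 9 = -1.78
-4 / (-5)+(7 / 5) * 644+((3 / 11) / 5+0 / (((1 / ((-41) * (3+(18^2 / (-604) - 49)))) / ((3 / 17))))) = 902.45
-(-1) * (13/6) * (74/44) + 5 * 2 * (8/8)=1801/132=13.64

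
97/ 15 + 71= 1162/ 15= 77.47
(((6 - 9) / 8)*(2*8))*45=-270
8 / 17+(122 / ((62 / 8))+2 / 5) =43774 / 2635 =16.61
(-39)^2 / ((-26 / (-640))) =37440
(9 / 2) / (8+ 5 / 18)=0.54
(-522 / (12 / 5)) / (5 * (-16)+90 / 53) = 4611 / 1660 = 2.78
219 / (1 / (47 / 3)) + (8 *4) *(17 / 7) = 24561 / 7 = 3508.71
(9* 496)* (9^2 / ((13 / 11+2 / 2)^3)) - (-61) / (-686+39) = 720786457 / 20704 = 34813.87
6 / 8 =3 / 4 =0.75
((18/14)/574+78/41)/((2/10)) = 38265/4018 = 9.52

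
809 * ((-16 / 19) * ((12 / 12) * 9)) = -116496 / 19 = -6131.37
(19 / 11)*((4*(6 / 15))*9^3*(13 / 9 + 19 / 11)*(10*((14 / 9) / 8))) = 1503432 / 121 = 12425.06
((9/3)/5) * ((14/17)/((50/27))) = 567/2125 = 0.27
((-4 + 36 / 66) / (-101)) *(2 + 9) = 38 / 101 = 0.38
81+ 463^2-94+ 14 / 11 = 2357930 / 11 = 214357.27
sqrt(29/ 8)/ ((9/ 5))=5 *sqrt(58)/ 36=1.06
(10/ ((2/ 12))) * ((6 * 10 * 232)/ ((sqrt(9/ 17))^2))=1577600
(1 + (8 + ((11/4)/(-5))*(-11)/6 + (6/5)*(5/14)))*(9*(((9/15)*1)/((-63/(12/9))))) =-8767/7350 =-1.19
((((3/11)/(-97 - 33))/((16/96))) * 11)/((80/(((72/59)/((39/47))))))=-1269/498550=-0.00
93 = 93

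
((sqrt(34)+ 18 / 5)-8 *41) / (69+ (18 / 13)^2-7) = -137059 / 27005+ 169 *sqrt(34) / 10802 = -4.98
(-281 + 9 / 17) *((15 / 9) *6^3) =-1716480 / 17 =-100969.41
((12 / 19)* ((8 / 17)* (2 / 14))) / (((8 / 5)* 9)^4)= 625 / 632935296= 0.00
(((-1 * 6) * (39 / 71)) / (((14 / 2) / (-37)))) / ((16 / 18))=38961 / 1988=19.60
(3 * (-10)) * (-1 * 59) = 1770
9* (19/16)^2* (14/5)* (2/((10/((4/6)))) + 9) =1038597/3200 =324.56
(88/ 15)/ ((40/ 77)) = 847/ 75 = 11.29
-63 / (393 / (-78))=1638 / 131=12.50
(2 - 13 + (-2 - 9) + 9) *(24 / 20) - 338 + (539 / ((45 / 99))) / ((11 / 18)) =7934 / 5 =1586.80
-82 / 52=-41 / 26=-1.58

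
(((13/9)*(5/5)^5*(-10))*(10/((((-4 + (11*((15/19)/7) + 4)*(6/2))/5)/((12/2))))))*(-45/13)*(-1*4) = -7980000/1559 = -5118.67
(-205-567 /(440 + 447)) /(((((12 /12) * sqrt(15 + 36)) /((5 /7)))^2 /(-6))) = 9120100 /738871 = 12.34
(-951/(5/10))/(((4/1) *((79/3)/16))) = -22824/79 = -288.91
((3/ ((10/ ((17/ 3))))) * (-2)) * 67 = -1139/ 5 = -227.80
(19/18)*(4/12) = 19/54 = 0.35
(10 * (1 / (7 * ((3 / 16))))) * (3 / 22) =80 / 77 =1.04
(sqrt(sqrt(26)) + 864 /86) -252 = -10404 /43 + 26^(1 /4) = -239.70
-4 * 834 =-3336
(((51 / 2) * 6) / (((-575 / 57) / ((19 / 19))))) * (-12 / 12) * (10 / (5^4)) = 17442 / 71875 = 0.24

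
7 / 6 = 1.17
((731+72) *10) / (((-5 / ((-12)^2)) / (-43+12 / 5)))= 46946592 / 5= 9389318.40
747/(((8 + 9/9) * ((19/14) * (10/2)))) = 1162/95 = 12.23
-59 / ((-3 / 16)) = 944 / 3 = 314.67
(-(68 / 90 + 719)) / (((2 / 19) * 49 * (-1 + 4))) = -12559 / 270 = -46.51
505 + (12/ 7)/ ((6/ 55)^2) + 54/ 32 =218647/ 336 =650.74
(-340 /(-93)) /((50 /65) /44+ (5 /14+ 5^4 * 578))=68068 /6725976225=0.00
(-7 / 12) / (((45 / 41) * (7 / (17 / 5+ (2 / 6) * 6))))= -41 / 100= -0.41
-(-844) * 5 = 4220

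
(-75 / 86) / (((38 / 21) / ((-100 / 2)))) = 39375 / 1634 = 24.10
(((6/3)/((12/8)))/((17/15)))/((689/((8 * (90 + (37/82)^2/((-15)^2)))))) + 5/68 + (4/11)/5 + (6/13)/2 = 12525525587/7797062988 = 1.61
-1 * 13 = -13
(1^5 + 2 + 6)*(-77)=-693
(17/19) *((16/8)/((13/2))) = 68/247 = 0.28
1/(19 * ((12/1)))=1/228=0.00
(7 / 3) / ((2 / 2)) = 7 / 3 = 2.33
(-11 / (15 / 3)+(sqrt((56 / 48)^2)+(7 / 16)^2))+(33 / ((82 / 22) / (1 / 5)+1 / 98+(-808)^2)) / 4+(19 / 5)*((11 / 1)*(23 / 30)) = 31.20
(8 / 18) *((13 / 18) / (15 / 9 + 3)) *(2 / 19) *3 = 26 / 1197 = 0.02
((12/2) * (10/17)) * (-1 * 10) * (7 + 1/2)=-4500/17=-264.71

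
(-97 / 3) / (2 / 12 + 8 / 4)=-194 / 13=-14.92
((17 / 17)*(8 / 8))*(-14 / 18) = -7 / 9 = -0.78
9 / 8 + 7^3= 344.12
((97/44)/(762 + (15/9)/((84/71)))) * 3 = 18333/2116169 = 0.01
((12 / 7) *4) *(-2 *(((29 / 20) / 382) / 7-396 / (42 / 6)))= 36304932 / 46795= 775.83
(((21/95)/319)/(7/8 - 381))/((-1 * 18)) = 28/276472515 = 0.00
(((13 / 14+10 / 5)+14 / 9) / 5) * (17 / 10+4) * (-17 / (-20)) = 4.35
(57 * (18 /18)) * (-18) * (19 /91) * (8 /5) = -155952 /455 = -342.75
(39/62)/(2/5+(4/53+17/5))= 795/4898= 0.16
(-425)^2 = 180625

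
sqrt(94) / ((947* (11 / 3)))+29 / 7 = 3* sqrt(94) / 10417+29 / 7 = 4.15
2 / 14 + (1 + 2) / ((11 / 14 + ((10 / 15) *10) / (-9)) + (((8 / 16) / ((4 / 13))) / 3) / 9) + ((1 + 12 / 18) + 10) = 40.34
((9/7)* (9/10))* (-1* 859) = -69579/70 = -993.99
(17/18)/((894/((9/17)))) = 0.00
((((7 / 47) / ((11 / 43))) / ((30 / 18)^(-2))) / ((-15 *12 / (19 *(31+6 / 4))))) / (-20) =371735 / 1340064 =0.28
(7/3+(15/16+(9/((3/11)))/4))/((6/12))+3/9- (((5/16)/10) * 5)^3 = 765827/32768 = 23.37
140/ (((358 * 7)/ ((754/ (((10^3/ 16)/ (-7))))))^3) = -12002509792/ 2240366796875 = -0.01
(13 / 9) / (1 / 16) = 208 / 9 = 23.11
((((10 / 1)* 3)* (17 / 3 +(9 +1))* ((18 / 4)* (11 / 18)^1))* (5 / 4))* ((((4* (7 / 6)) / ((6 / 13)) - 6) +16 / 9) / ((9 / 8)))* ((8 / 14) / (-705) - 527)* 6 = -15162366670 / 567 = -26741387.43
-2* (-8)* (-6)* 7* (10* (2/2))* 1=-6720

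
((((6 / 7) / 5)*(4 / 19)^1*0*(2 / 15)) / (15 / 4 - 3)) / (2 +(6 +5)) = 0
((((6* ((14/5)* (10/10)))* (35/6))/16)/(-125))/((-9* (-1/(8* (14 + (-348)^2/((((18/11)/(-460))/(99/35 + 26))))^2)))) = -5244122176383444964/125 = -41952977411067559.71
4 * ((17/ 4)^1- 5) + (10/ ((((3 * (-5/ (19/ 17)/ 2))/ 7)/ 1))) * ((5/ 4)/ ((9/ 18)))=-1483/ 51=-29.08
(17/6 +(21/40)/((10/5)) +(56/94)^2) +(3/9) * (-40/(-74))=23741313/6538640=3.63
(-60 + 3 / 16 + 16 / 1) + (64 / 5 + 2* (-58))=-11761 / 80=-147.01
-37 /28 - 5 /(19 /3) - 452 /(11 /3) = -733745 /5852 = -125.38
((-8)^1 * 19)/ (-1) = 152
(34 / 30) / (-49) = -17 / 735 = -0.02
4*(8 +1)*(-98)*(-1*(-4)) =-14112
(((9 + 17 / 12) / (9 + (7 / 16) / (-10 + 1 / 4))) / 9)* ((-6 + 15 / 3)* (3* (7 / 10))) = -2275 / 8382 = -0.27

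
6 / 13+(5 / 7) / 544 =22913 / 49504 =0.46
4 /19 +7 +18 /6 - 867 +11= -16070 /19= -845.79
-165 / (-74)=165 / 74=2.23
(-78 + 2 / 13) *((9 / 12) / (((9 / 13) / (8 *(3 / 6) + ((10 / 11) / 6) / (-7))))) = -21137 / 63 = -335.51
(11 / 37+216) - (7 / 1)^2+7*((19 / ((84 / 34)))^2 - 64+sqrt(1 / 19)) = 7*sqrt(19) / 19+1242901 / 9324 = 134.91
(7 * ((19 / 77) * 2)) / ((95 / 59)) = 118 / 55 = 2.15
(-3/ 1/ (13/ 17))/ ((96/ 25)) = -425/ 416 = -1.02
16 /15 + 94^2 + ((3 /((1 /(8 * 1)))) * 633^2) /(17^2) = 182556724 /4335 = 42112.28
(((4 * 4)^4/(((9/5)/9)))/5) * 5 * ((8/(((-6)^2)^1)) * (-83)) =-54394880/9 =-6043875.56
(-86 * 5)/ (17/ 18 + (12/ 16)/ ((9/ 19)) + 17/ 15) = -77400/ 659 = -117.45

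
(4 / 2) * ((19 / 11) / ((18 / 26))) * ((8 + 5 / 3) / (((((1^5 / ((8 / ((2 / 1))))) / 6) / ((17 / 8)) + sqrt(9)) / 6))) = 95.84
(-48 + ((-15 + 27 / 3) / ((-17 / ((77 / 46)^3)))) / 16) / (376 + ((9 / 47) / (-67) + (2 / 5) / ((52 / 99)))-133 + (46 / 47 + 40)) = -0.17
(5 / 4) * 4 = 5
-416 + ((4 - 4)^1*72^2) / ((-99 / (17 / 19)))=-416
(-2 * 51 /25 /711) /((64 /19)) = -323 /189600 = -0.00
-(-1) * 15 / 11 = 15 / 11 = 1.36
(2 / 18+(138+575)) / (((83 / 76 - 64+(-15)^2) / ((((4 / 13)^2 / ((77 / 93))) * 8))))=1935463424 / 480921441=4.02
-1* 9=-9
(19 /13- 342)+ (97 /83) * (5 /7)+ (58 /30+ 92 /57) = -241203929 /717535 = -336.16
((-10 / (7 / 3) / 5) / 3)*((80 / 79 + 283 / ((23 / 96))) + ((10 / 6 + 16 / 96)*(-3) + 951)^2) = -6505968225 / 25438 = -255757.85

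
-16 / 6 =-8 / 3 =-2.67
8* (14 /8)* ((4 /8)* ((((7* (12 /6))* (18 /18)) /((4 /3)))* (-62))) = -4557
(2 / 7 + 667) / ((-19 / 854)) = -569862 / 19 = -29992.74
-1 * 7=-7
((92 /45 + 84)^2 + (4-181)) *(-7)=-102437713 /2025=-50586.52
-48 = -48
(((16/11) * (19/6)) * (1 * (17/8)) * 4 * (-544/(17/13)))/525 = -537472/17325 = -31.02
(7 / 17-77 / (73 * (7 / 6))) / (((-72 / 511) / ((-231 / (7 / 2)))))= -47047 / 204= -230.62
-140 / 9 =-15.56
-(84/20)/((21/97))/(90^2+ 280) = -97/41900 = -0.00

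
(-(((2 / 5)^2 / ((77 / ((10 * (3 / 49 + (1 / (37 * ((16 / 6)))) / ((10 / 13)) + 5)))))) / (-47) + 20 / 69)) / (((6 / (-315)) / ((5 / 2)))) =6510463621 / 172467064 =37.75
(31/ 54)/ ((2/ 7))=217/ 108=2.01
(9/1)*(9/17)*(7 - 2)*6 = 2430/17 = 142.94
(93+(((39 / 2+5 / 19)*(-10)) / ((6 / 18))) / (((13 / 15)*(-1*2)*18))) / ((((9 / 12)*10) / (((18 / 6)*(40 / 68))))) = 26.35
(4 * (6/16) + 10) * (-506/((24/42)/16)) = -162932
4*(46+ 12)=232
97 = 97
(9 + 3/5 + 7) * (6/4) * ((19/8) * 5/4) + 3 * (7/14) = 75.42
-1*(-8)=8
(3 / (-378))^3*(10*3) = -5 / 333396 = -0.00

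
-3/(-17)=0.18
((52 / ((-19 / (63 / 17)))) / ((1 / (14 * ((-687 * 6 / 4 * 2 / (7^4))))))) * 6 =11574576 / 15827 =731.32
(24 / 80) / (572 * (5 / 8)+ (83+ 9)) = 3 / 4495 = 0.00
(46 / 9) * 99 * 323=163438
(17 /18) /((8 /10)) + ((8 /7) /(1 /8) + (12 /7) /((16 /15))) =859 /72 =11.93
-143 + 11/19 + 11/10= -141.32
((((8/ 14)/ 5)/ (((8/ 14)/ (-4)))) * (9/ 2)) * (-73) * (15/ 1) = 3942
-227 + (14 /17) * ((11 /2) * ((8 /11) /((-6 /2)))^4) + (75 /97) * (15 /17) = -40232068394 /177780339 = -226.30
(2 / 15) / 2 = 1 / 15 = 0.07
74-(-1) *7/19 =1413/19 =74.37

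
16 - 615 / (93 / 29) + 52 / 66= -179011 / 1023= -174.99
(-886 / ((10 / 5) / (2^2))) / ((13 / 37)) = -65564 / 13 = -5043.38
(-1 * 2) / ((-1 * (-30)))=-0.07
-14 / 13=-1.08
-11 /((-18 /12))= 22 /3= 7.33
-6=-6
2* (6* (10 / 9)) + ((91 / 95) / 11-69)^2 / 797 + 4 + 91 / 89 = 24.31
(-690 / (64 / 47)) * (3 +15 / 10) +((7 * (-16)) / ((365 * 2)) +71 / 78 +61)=-2021121781 / 911040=-2218.48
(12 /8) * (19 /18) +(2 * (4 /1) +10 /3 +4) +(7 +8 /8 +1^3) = 311 /12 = 25.92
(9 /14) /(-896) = -9 /12544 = -0.00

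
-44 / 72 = -11 / 18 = -0.61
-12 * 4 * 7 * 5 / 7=-240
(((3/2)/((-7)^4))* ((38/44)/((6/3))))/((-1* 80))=-57/16903040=-0.00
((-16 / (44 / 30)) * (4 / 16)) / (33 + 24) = -10 / 209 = -0.05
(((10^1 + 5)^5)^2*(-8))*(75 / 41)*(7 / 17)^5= -5815057869140625000 / 58214137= -99890819804.49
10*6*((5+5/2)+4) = 690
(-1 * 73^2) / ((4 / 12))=-15987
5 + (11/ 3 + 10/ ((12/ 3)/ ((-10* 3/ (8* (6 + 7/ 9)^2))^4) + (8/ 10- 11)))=5103502943932662344/ 588858180775978107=8.67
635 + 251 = 886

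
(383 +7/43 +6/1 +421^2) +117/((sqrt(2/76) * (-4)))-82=7634571/43-117 * sqrt(38)/4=177367.85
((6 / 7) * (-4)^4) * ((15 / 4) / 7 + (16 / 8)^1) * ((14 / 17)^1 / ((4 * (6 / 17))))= 2272 / 7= 324.57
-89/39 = -2.28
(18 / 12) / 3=1 / 2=0.50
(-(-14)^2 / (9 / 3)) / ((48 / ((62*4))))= -337.56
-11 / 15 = -0.73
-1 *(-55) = 55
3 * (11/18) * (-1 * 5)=-55/6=-9.17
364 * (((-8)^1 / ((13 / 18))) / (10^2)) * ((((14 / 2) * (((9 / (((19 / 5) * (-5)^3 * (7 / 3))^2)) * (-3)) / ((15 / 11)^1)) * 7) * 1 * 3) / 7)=384912 / 28203125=0.01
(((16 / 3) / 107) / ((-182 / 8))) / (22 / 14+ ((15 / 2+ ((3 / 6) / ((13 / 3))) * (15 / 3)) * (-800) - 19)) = 32 / 94628553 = 0.00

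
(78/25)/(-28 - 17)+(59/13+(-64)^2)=4100.47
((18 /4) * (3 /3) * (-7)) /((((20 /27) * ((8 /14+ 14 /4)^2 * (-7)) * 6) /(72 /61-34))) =-441441 /220210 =-2.00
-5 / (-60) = 1 / 12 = 0.08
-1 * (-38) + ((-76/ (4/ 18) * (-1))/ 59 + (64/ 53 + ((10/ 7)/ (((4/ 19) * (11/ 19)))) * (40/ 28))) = 104073567/ 1685453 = 61.75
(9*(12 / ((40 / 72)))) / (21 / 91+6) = 31.20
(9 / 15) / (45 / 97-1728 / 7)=-679 / 278835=-0.00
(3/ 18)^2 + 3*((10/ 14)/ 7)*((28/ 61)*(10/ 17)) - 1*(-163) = 42624671/ 261324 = 163.11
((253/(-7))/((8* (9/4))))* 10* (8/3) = -53.54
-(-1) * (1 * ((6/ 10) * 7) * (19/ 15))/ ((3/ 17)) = 2261/ 75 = 30.15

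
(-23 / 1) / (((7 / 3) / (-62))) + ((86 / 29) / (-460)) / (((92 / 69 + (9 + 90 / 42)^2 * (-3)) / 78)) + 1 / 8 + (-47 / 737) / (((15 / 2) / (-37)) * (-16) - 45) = 16118889911426459 / 26369477349600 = 611.27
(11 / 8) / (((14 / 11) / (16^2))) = 276.57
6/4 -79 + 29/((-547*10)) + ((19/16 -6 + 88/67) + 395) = 920610071/2931920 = 314.00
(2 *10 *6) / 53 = 2.26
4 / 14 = 2 / 7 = 0.29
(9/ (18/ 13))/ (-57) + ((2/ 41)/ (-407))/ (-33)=-2386165/ 20925498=-0.11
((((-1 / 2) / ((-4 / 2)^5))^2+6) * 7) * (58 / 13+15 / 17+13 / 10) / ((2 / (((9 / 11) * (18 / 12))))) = 171.24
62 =62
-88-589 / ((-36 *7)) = -21587 / 252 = -85.66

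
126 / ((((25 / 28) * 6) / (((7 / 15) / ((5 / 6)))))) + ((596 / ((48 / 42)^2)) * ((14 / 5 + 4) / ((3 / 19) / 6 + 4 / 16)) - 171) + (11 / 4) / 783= 11071.81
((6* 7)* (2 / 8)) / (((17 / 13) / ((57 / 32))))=15561 / 1088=14.30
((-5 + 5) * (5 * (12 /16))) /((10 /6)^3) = 0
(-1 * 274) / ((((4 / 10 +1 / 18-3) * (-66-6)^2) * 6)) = 685 / 197856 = 0.00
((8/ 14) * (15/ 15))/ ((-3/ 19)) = -76/ 21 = -3.62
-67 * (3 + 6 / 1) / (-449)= 603 / 449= 1.34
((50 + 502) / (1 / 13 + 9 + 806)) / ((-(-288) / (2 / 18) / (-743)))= -222157 / 1144368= -0.19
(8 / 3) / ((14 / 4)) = 16 / 21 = 0.76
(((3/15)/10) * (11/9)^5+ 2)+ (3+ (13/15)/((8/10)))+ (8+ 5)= 113007277/5904900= 19.14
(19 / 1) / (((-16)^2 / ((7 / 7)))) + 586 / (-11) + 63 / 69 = -3386425 / 64768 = -52.29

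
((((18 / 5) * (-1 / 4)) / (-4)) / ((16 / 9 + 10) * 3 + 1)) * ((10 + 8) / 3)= 81 / 2180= 0.04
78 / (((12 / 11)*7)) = 143 / 14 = 10.21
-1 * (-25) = 25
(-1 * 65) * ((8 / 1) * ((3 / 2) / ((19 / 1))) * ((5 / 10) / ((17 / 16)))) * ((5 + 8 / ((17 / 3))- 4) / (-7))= 255840 / 38437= 6.66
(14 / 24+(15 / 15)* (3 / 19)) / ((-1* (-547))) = 169 / 124716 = 0.00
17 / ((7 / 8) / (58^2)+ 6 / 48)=457504 / 3371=135.72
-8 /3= -2.67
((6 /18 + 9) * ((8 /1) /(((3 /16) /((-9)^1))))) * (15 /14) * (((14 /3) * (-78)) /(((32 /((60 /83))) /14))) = 36691200 /83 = 442062.65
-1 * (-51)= 51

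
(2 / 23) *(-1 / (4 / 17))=-17 / 46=-0.37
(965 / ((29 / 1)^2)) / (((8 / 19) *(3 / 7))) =128345 / 20184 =6.36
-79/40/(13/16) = -158/65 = -2.43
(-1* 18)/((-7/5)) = 90/7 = 12.86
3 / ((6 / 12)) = 6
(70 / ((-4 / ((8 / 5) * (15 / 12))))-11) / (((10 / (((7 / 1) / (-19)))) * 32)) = 0.05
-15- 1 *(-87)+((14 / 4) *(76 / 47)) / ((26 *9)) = 396061 / 5499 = 72.02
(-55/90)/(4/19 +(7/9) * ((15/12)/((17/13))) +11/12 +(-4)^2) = -3553/103900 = -0.03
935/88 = 85/8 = 10.62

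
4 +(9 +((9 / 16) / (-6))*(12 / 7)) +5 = 999 / 56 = 17.84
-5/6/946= -5/5676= -0.00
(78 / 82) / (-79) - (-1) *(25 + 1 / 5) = 407919 / 16195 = 25.19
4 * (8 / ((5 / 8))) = 256 / 5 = 51.20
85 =85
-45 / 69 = -0.65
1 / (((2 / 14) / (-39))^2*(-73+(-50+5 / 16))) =-91728 / 151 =-607.47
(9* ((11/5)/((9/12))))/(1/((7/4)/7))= 33/5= 6.60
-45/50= -9/10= -0.90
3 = 3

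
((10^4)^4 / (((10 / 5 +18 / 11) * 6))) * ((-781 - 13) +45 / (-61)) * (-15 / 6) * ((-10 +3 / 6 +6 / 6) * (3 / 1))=-1416495781250000000000 / 61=-23221242315573770491.80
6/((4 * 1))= 3/2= 1.50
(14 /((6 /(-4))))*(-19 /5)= 532 /15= 35.47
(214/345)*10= 428/69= 6.20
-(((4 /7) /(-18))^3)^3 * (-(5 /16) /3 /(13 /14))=-320 /87102678873899871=-0.00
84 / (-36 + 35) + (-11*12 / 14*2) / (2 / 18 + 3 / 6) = -804 / 7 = -114.86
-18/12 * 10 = -15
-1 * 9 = -9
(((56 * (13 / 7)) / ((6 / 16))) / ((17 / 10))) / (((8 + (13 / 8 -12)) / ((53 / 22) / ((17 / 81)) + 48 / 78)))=-150530560 / 181203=-830.73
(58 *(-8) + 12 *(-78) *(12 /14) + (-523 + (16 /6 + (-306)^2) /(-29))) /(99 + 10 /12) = -6112174 /121597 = -50.27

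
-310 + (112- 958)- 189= -1345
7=7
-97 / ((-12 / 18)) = 291 / 2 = 145.50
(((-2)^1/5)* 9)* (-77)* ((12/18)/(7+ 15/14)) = 12936/565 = 22.90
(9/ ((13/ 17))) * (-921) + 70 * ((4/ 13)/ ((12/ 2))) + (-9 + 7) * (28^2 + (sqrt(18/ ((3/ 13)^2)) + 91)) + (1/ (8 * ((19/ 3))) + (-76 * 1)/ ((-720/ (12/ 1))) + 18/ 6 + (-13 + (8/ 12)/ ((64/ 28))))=-62215811/ 4940 - 26 * sqrt(2)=-12631.06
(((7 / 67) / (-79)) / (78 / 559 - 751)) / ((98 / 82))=1763 / 1196265637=0.00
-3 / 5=-0.60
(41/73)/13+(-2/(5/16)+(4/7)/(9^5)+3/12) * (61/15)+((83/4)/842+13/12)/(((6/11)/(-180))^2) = 120633.73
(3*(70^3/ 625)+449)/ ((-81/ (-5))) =129.35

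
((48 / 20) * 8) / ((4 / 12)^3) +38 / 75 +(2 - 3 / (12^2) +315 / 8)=672313 / 1200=560.26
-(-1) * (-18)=-18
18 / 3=6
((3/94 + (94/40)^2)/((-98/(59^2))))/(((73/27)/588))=-29443213503/686200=-42907.63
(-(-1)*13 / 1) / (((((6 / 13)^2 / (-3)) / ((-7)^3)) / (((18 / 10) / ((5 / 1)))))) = 22607.13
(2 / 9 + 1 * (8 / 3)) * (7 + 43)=1300 / 9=144.44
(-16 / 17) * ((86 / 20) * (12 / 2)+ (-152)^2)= -1850384 / 85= -21769.22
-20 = -20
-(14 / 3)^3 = -2744 / 27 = -101.63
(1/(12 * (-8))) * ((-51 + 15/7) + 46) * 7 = 5/24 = 0.21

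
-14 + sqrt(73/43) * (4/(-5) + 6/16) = -14-17 * sqrt(3139)/1720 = -14.55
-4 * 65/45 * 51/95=-884/285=-3.10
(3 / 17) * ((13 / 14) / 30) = 13 / 2380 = 0.01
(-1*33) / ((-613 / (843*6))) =166914 / 613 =272.29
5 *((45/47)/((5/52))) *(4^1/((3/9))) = 28080/47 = 597.45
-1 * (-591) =591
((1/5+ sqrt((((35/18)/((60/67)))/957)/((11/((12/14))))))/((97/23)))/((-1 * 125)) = -23/60625-23 * sqrt(5829)/69621750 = -0.00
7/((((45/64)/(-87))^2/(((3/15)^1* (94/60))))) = 566659072/16875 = 33579.80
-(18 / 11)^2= -324 / 121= -2.68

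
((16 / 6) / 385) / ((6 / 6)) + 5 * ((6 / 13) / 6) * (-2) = -11446 / 15015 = -0.76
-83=-83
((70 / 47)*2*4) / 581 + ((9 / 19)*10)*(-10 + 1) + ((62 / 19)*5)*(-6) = -10414150 / 74119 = -140.51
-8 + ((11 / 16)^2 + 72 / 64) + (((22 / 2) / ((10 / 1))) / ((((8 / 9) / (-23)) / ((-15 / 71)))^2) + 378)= 521965799 / 1290496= 404.47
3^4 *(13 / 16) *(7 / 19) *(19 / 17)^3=33.85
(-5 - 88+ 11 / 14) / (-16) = 1291 / 224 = 5.76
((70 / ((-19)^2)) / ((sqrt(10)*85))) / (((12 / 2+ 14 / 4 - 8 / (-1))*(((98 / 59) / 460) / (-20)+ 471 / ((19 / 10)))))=21712*sqrt(10) / 412888661287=0.00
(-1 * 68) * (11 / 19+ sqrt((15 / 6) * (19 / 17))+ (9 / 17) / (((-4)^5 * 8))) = -2 * sqrt(3230)- 1531733 / 38912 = -153.03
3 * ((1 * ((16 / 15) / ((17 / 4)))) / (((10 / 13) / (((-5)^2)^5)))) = 162500000 / 17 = 9558823.53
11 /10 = 1.10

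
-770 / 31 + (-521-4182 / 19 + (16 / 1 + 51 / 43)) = -18963792 / 25327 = -748.76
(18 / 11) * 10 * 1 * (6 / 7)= 1080 / 77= 14.03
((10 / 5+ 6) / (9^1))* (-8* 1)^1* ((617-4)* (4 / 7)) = -156928 / 63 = -2490.92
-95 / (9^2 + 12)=-95 / 93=-1.02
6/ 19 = 0.32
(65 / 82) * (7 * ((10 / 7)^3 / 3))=32500 / 6027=5.39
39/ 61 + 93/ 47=7506/ 2867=2.62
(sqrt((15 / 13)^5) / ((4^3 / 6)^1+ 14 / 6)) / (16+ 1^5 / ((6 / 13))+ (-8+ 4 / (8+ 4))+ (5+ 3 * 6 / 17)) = 7650 * sqrt(195) / 16079843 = 0.01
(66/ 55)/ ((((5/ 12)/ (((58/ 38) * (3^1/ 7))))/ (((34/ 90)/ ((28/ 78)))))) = 230724/ 116375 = 1.98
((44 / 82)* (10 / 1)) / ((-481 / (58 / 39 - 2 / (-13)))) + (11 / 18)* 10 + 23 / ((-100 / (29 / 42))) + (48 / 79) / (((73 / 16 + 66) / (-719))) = -74080654076843 / 288113669461800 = -0.26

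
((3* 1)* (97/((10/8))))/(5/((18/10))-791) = -5238/17735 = -0.30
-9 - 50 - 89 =-148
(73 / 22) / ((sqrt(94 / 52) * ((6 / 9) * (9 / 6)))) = 73 * sqrt(1222) / 1034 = 2.47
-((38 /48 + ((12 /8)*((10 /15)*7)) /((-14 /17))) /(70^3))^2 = -1369 /2710632960000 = -0.00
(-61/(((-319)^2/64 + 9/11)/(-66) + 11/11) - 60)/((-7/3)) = 184724028/7514381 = 24.58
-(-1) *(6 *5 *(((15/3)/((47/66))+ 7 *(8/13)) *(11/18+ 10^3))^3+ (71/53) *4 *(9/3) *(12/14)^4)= 43700697852009.17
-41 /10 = -4.10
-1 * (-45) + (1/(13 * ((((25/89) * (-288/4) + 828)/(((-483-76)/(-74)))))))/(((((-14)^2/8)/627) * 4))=7821211603/173786928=45.00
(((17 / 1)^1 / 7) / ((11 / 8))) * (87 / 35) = 11832 / 2695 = 4.39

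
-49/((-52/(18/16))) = 441/416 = 1.06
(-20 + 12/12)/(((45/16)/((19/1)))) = -5776/45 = -128.36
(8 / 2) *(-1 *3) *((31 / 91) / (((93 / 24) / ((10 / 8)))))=-120 / 91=-1.32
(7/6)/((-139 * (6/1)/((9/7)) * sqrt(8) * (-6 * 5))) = sqrt(2)/66720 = 0.00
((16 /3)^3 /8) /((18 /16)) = 4096 /243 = 16.86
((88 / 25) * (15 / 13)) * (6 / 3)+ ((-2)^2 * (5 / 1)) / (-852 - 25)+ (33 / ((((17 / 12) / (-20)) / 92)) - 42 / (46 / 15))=-955455548779 / 22288955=-42866.77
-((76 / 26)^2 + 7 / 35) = -7389 / 845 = -8.74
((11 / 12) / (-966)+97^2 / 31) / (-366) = -109068787 / 131522832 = -0.83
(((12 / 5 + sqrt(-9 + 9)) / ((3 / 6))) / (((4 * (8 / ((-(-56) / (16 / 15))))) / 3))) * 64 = 1512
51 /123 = 17 /41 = 0.41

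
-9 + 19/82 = -719/82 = -8.77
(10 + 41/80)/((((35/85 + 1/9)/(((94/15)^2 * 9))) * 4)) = 284238657/160000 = 1776.49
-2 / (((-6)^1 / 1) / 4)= 1.33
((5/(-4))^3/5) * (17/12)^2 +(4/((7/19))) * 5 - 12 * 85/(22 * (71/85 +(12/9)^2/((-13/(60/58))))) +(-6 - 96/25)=-27407508005497/1183329100800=-23.16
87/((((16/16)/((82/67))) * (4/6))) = 10701/67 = 159.72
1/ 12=0.08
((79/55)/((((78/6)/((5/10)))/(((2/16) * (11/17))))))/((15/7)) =553/265200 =0.00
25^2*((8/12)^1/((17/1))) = 1250/51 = 24.51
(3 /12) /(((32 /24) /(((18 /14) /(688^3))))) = 27 /36473995264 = 0.00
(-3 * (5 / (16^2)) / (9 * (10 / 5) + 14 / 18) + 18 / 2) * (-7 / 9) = -302743 / 43264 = -7.00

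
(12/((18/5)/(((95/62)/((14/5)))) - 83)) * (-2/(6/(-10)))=-95000/181501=-0.52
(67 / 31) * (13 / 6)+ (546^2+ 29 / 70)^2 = 40499606771950643 / 455700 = 88873396471.25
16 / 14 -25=-167 / 7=-23.86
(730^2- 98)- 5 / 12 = 6393619 / 12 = 532801.58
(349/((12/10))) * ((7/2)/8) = 12215/96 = 127.24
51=51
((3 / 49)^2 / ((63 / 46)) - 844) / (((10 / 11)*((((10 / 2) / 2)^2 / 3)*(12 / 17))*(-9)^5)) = 147367033 / 13783840875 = 0.01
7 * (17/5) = 119/5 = 23.80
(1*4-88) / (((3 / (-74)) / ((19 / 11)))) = 39368 / 11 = 3578.91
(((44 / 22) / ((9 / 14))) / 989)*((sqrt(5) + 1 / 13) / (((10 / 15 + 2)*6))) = 7 / 462852 + 7*sqrt(5) / 35604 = 0.00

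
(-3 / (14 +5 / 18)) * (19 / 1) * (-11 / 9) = 1254 / 257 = 4.88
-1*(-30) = 30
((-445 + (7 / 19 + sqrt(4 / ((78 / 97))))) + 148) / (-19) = 5636 / 361 - sqrt(7566) / 741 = 15.49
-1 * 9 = -9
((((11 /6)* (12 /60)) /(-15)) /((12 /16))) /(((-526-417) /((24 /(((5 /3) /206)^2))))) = 7468736 /589375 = 12.67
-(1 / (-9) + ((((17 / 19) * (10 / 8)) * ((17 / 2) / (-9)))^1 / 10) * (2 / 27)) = 4393 / 36936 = 0.12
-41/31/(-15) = 41/465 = 0.09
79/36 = 2.19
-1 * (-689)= 689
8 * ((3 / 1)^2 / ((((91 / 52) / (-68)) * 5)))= -19584 / 35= -559.54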